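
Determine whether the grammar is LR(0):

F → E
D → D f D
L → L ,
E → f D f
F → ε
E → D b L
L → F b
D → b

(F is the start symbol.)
Augment with F' → F and build the canonical LR(0) collection (I0 = CLOSURE({[F' → . F]}), then GOTO on every symbol after a dot until no new states appear). It has 15 states:
  I0: { [D → . D f D], [D → . b], [E → . D b L], [E → . f D f], [F → . E], [F → .], [F' → . F] }  — shift, reduce
  I1: { [D → D . f D], [E → D . b L] }  — shift
  I2: { [F → E .] }  — reduce
  I3: { [F' → F .] }  — accept
  I4: { [D → b .] }  — reduce
  I5: { [D → . D f D], [D → . b], [E → f . D f] }  — shift
  I6: { [D → D . f D], [E → f D . f] }  — shift
  I7: { [D → . D f D], [D → . b], [D → D f . D], [E → f D f .] }  — shift, reduce
  I8: { [D → D . f D], [D → D f D .] }  — shift, reduce
  I9: { [D → . D f D], [D → . b], [D → D f . D] }  — shift
  I10: { [D → . D f D], [D → . b], [E → . D b L], [E → . f D f], [E → D b . L], [F → . E], [F → .], [L → . F b], [L → . L ,] }  — shift, reduce
  I11: { [L → F . b] }  — shift
  I12: { [E → D b L .], [L → L . ,] }  — shift, reduce
  I13: { [L → L , .] }  — reduce
  I14: { [L → F b .] }  — reduce

Conflict in state I0:
  Shift-reduce conflict between [F → .] and [D → . b]
So the grammar is NOT LR(0).

Answer: No. Shift-reduce conflict between [F → .] and [D → . b]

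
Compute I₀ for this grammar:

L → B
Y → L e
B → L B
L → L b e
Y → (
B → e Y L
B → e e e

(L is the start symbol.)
First, augment the grammar with L' → L
I₀ = CLOSURE({ [L' → . L] }):
  [L' → . L] has the dot before L: add [L → . B], [L → . L b e]
  [L → . B] has the dot before B: add [B → . L B], [B → . e Y L], [B → . e e e]
No further items can be added.

I₀ = { [B → . L B], [B → . e Y L], [B → . e e e], [L → . B], [L → . L b e], [L' → . L] }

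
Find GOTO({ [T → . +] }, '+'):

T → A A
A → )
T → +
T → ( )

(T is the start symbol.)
{ [T → + .] }

GOTO(I, '+') = CLOSURE({ [A → αX.β] : [A → α.Xβ] ∈ I, X = '+' })

Items with dot before '+', with the dot advanced:
  [T → . +] → [T → + .]
Closure adds nothing (no advanced item has the dot before a non-terminal).

GOTO = { [T → + .] }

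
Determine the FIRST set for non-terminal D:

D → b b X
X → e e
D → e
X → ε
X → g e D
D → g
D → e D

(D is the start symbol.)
{ 'b', 'e', 'g' }

From D → b b X:
  - b is a terminal: add 'b' and stop
From D → e:
  - e is a terminal: add 'e' and stop
From D → g:
  - g is a terminal: add 'g' and stop
From D → e D:
  - e is a terminal: add 'e' and stop

Collecting: FIRST(D) = { 'b', 'e', 'g' }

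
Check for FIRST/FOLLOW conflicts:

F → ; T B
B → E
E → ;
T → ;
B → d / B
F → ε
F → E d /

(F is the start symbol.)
No FIRST/FOLLOW conflicts.

Nullable non-terminals: F.
FIRST sets used below: FIRST(E) = { ';' }

F: nullable alternative(s) F → ε; FOLLOW(F) = { $ }
  F → ; T B: FIRST \ {ε} = { ';' } — disjoint from FOLLOW(F)
  F → ε: FIRST \ {ε} = { } — this is the only nullable alternative, skip
  F → E d /: FIRST \ {ε} = { ';' } — disjoint from FOLLOW(F)

B, E, T have no nullable alternative, so no FIRST/FOLLOW check is needed there.

No FIRST/FOLLOW conflicts found.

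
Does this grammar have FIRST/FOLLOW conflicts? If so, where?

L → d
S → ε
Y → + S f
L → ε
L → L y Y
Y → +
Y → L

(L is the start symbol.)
Yes. L → L y Y with FOLLOW(L) on { 'y' }

A FIRST/FOLLOW conflict occurs when a non-terminal N has a nullable alternative N → β (β ⇒* ε) and another alternative N → α with FIRST(α) ∩ FOLLOW(N) ≠ ∅: on such a lookahead the parser cannot decide between expanding α and letting N vanish via β.

Nullable non-terminals: L, S, Y.
FIRST sets used below: FIRST(L) = { 'd', 'y', ε }

L: nullable alternative(s) L → ε; FOLLOW(L) = { $, 'y' }
  L → d: FIRST \ {ε} = { 'd' } — disjoint from FOLLOW(L)
  L → ε: FIRST \ {ε} = { } — this is the only nullable alternative, skip
  L → L y Y: FIRST \ {ε} = { 'd', 'y' } — overlaps FOLLOW(L) on { 'y' }: CONFLICT
S has a nullable alternative but only one production, so nothing to check.

Y: nullable alternative(s) Y → L; FOLLOW(Y) = { $, 'y' }
  Y → + S f: FIRST \ {ε} = { '+' } — disjoint from FOLLOW(Y)
  Y → +: FIRST \ {ε} = { '+' } — disjoint from FOLLOW(Y)
  Y → L: FIRST \ {ε} = { 'd', 'y' } — this is the only nullable alternative, skip

So the grammar has 1 FIRST/FOLLOW conflict (marked CONFLICT above).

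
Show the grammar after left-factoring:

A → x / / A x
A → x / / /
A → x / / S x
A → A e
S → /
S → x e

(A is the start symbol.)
A → x / / A'
A' → A x
A' → /
A' → S x
A → A e
S → /
S → x e

Left-factoring transforms A → αβ₁ | αβ₂ into A → αA' and A' → β₁ | β₂
(α is the longest common prefix among the alternatives). Repeat until
no nonterminal has two alternatives with a common prefix.

Round 1: A has alternatives sharing prefix 'x / /'. Introduce A': A → x / / A'
  Add: A' → A x
  Add: A' → /
  Add: A' → S x

No remaining common prefixes — done.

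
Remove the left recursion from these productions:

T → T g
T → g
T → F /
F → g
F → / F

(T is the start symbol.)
T → g T'
T → F / T'
T' → g T'
T' → ε
F → g
F → / F

T is directly left-recursive. The standard transformation for
  A → A α₁ | ... | A α_m | β₁ | ... | β_n
is
  A  → β₁ A' | ... | β_n A'
  A' → α₁ A' | ... | α_m A' | ε

T → g becomes T → g T'
T → F / becomes T → F / T'
T → T g becomes T' → g T'
Add T' → ε

Productions for other non-terminals are unchanged:
  F → g
  F → / F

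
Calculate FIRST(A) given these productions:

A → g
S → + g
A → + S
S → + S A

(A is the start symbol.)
From A → g:
  - g is a terminal: add 'g' and stop
From A → + S:
  - '+' is a terminal: add '+' and stop

Collecting: FIRST(A) = { '+', 'g' }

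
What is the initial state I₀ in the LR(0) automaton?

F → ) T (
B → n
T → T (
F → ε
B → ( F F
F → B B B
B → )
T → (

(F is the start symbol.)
First, augment the grammar with F' → F
I₀ = CLOSURE({ [F' → . F] }):
  [F' → . F] has the dot before F: add [F → . ) T (], [F → .], [F → . B B B]
  [F → . B B B] has the dot before B: add [B → . n], [B → . ( F F], [B → . )]
No further items can be added.

I₀ = { [B → . ( F F], [B → . )], [B → . n], [F → . ) T (], [F → . B B B], [F → .], [F' → . F] }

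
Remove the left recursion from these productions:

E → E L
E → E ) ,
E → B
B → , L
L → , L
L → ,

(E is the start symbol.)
E → B E'
E' → L E'
E' → ) , E'
E' → ε
B → , L
L → , L
L → ,

E is directly left-recursive. The standard transformation for
  A → A α₁ | ... | A α_m | β₁ | ... | β_n
is
  A  → β₁ A' | ... | β_n A'
  A' → α₁ A' | ... | α_m A' | ε

E → B becomes E → B E'
E → E L becomes E' → L E'
E → E ) , becomes E' → ) , E'
Add E' → ε

Productions for other non-terminals are unchanged:
  B → , L
  L → , L
  L → ,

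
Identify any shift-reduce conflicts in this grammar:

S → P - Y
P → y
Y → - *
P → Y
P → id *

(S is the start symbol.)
No shift-reduce conflicts

Augment with S' → S and build the canonical LR(0) collection (I0 = CLOSURE({[S' → . S]}), then GOTO on every symbol after a dot until no new states appear). It has 11 states:
  I0: { [P → . Y], [P → . id *], [P → . y], [S → . P - Y], [S' → . S], [Y → . - *] }  — shift
  I1: { [Y → - . *] }  — shift
  I2: { [S → P . - Y] }  — shift
  I3: { [S' → S .] }  — accept
  I4: { [P → Y .] }  — reduce
  I5: { [P → id . *] }  — shift
  I6: { [P → y .] }  — reduce
  I7: { [P → id * .] }  — reduce
  I8: { [S → P - . Y], [Y → . - *] }  — shift
  I9: { [S → P - Y .] }  — reduce
  I10: { [Y → - * .] }  — reduce

No state contains both a complete item and a shift item.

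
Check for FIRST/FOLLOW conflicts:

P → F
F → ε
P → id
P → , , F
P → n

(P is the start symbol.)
No FIRST/FOLLOW conflicts.

Nullable non-terminals: F, P.
FIRST sets used below: FIRST(F) = { ε }
F has a nullable alternative but only one production, so nothing to check.

P: nullable alternative(s) P → F; FOLLOW(P) = { $ }
  P → F: FIRST \ {ε} = { } — this is the only nullable alternative, skip
  P → id: FIRST \ {ε} = { 'id' } — disjoint from FOLLOW(P)
  P → , , F: FIRST \ {ε} = { ',' } — disjoint from FOLLOW(P)
  P → n: FIRST \ {ε} = { 'n' } — disjoint from FOLLOW(P)

No FIRST/FOLLOW conflicts found.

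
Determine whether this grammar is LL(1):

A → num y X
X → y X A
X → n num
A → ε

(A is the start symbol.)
No. Predict set conflict for A: { 'num' }

Relevant sets:
  FOLLOW(A) = { $, 'num' }

For A:
  PREDICT(A → num y X) = { 'num' }
  PREDICT(A → ε) = { $, 'num' }
For X:
  PREDICT(X → y X A) = { 'y' }
  PREDICT(X → n num) = { 'n' }

Conflict found: Predict set conflict for A: { 'num' }
The grammar is NOT LL(1).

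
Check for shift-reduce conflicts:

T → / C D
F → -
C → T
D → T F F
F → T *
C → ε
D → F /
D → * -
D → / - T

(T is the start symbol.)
Augment with T' → T and build the canonical LR(0) collection (I0 = CLOSURE({[T' → . T]}), then GOTO on every symbol after a dot until no new states appear). It has 19 states:
  I0: { [T → . / C D], [T' → . T] }  — shift
  I1: { [C → . T], [C → .], [T → . / C D], [T → / . C D] }  — shift, reduce
  I2: { [T' → T .] }  — accept
  I3: { [D → . * -], [D → . / - T], [D → . F /], [D → . T F F], [F → . -], [F → . T *], [T → . / C D], [T → / C . D] }  — shift
  I4: { [C → T .] }  — reduce
  I5: { [D → * . -] }  — shift
  I6: { [F → - .] }  — reduce
  I7: { [C → . T], [C → .], [D → / . - T], [T → . / C D], [T → / . C D] }  — shift, reduce
  I8: { [T → / C D .] }  — reduce
  I9: { [D → F . /] }  — shift
  I10: { [D → T . F F], [F → . -], [F → . T *], [F → T . *], [T → . / C D] }  — shift
  I11: { [F → T * .] }  — reduce
  I12: { [D → T F . F], [F → . -], [F → . T *], [T → . / C D] }  — shift
  I13: { [F → T . *] }  — shift
  I14: { [D → T F F .] }  — reduce
  I15: { [D → F / .] }  — reduce
  I16: { [D → / - . T], [T → . / C D] }  — shift
  I17: { [D → / - T .] }  — reduce
  I18: { [D → * - .] }  — reduce

I1 contains reduce item [C → .] and shift item [T → . / C D] — shift-reduce conflict.
I7 contains reduce item [C → .] and shift items [D → / . - T], [T → . / C D] — shift-reduce conflict.

Answer: Yes — I1: [C → .] vs [T → . / C D]; I7: [C → .] vs [D → / . - T]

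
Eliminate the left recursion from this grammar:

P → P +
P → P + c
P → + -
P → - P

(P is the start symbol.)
P is directly left-recursive. The standard transformation for
  A → A α₁ | ... | A α_m | β₁ | ... | β_n
is
  A  → β₁ A' | ... | β_n A'
  A' → α₁ A' | ... | α_m A' | ε

P → + - becomes P → + - P'
P → - P becomes P → - P P'
P → P + becomes P' → + P'
P → P + c becomes P' → + c P'
Add P' → ε

Resulting grammar:
P → + - P'
P → - P P'
P' → + P'
P' → + c P'
P' → ε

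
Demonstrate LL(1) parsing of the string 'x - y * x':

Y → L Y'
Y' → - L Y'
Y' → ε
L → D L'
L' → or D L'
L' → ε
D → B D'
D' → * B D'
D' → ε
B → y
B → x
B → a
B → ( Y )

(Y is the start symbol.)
Stack is shown with the top on the left.

Stack           Input        Action
-----------------------------------
Y $             x - y * x $  output Y → L Y'
L Y' $          x - y * x $  output L → D L'
D L' Y' $       x - y * x $  output D → B D'
B D' L' Y' $    x - y * x $  output B → x
x D' L' Y' $    x - y * x $  match 'x'
D' L' Y' $      - y * x $    output D' → ε
L' Y' $         - y * x $    output L' → ε
Y' $            - y * x $    output Y' → - L Y'
- L Y' $        - y * x $    match '-'
L Y' $          y * x $      output L → D L'
D L' Y' $       y * x $      output D → B D'
B D' L' Y' $    y * x $      output B → y
y D' L' Y' $    y * x $      match 'y'
D' L' Y' $      * x $        output D' → * B D'
* B D' L' Y' $  * x $        match '*'
B D' L' Y' $    x $          output B → x
x D' L' Y' $    x $          match 'x'
D' L' Y' $      $            output D' → ε
L' Y' $         $            output L' → ε
Y' $            $            output Y' → ε
$               $            accept

The string is accepted.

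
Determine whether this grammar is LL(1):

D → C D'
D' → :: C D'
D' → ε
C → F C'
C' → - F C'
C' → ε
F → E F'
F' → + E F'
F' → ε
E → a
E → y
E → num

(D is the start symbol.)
Yes, the grammar is LL(1).

Relevant sets:
  FOLLOW(D') = { $ }
  FOLLOW(C') = { $, '::' }
  FOLLOW(F') = { $, '-', '::' }

For D':
  PREDICT(D' → :: C D') = { '::' }
  PREDICT(D' → ε) = { $ }
For C':
  PREDICT(C' → '-' F C') = { '-' }
  PREDICT(C' → ε) = { $, '::' }
For F':
  PREDICT(F' → '+' E F') = { '+' }
  PREDICT(F' → ε) = { $, '-', '::' }
For E:
  PREDICT(E → a) = { 'a' }
  PREDICT(E → y) = { 'y' }
  PREDICT(E → num) = { 'num' }
D, C, F have a single production, so nothing to check there.

All predict sets are disjoint. The grammar IS LL(1).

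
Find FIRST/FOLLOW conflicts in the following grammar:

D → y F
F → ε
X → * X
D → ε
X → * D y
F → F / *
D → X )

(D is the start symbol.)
A FIRST/FOLLOW conflict occurs when a non-terminal N has a nullable alternative N → β (β ⇒* ε) and another alternative N → α with FIRST(α) ∩ FOLLOW(N) ≠ ∅: on such a lookahead the parser cannot decide between expanding α and letting N vanish via β.

Nullable non-terminals: D, F.
FIRST sets used below: FIRST(X) = { '*' }, FIRST(F) = { '/', ε }

D: nullable alternative(s) D → ε; FOLLOW(D) = { $, 'y' }
  D → y F: FIRST \ {ε} = { 'y' } — overlaps FOLLOW(D) on { 'y' }: CONFLICT
  D → ε: FIRST \ {ε} = { } — this is the only nullable alternative, skip
  D → X ): FIRST \ {ε} = { '*' } — disjoint from FOLLOW(D)

F: nullable alternative(s) F → ε; FOLLOW(F) = { $, '/', 'y' }
  F → ε: FIRST \ {ε} = { } — this is the only nullable alternative, skip
  F → F / *: FIRST \ {ε} = { '/' } — overlaps FOLLOW(F) on { '/' }: CONFLICT

X has no nullable alternative, so no FIRST/FOLLOW check is needed there.

So the grammar has 2 FIRST/FOLLOW conflicts (marked CONFLICT above).

Answer: Yes. D → y F with FOLLOW(D) on { 'y' }; F → F '/' '*' with FOLLOW(F) on { '/' }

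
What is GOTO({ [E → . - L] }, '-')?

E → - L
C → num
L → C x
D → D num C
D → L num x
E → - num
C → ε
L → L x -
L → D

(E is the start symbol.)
GOTO(I, '-') = CLOSURE({ [A → αX.β] : [A → α.Xβ] ∈ I, X = '-' })

Items with dot before '-', with the dot advanced:
  [E → . - L] → [E → - . L]
Closure of the advanced items:
  [E → - . L] has the dot before L: add [L → . C x], [L → . L x -], [L → . D]
  [L → . C x] has the dot before C: add [C → . num], [C → .]
  [L → . D] has the dot before D: add [D → . D num C], [D → . L num x]

GOTO = { [C → . num], [C → .], [D → . D num C], [D → . L num x], [E → - . L], [L → . C x], [L → . D], [L → . L x -] }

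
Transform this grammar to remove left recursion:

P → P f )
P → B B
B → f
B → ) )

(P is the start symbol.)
P → B B P'
P' → f ) P'
P' → ε
B → f
B → ) )

P is directly left-recursive. The standard transformation for
  A → A α₁ | ... | A α_m | β₁ | ... | β_n
is
  A  → β₁ A' | ... | β_n A'
  A' → α₁ A' | ... | α_m A' | ε

P → B B becomes P → B B P'
P → P f ) becomes P' → f ) P'
Add P' → ε

Productions for other non-terminals are unchanged:
  B → f
  B → ) )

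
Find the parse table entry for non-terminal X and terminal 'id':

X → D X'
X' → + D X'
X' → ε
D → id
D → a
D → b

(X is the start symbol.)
X → D X'

To find M[X, 'id'], we find productions for X where 'id' is in the predict set (PREDICT(N → α) = (FIRST(α) \ {ε}) ∪ (FOLLOW(N) if α ⇒* ε)).

Relevant sets:
  FIRST(D) = { 'a', 'b', 'id' }

X → D X': PREDICT = { 'a', 'b', 'id' }
  'id' is in predict set, so this production goes in M[X, 'id']

M[X, 'id'] = X → D X'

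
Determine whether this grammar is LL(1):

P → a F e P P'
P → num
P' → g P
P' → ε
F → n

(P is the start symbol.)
Relevant sets:
  FOLLOW(P') = { $, 'g' }

For P:
  PREDICT(P → a F e P P') = { 'a' }
  PREDICT(P → num) = { 'num' }
For P':
  PREDICT(P' → g P) = { 'g' }
  PREDICT(P' → ε) = { $, 'g' }
F has a single production, so nothing to check there.

Conflict found: Predict set conflict for P': { 'g' }
The grammar is NOT LL(1).

Answer: No. Predict set conflict for P': { 'g' }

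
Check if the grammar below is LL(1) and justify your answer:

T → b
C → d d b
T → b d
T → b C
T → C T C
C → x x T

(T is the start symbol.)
No. Predict set conflict for T: { 'b' }

A grammar is LL(1) if for each non-terminal N with multiple productions, the predict sets of those productions are pairwise disjoint, where PREDICT(N → α) = (FIRST(α) \ {ε}) ∪ (FOLLOW(N) if α ⇒* ε).

Relevant sets:
  FIRST(C) = { 'd', 'x' }

For T:
  PREDICT(T → b) = { 'b' }
  PREDICT(T → b d) = { 'b' }
  PREDICT(T → b C) = { 'b' }
  PREDICT(T → C T C) = { 'd', 'x' }
For C:
  PREDICT(C → d d b) = { 'd' }
  PREDICT(C → x x T) = { 'x' }

Conflict found: Predict set conflict for T: { 'b' }
The grammar is NOT LL(1).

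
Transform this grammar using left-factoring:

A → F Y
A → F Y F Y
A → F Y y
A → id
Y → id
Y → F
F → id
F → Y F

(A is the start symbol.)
A → F Y A'
A' → ε
A' → F Y
A' → y
A → id
Y → id
Y → F
F → id
F → Y F

Left-factoring transforms A → αβ₁ | αβ₂ into A → αA' and A' → β₁ | β₂
(α is the longest common prefix among the alternatives). Repeat until
no nonterminal has two alternatives with a common prefix.

Round 1: A has alternatives sharing prefix 'F Y'. Introduce A': A → F Y A'
  Add: A' → ε
  Add: A' → F Y
  Add: A' → y

No remaining common prefixes — done.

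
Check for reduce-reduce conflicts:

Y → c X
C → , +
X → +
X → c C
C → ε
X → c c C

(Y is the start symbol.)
A reduce-reduce conflict occurs when an LR(0) state has two complete items [A → α .] and [B → β .] — both call for a reduction, and with no lookahead the parser cannot choose between them.

Augment with Y' → Y and build the canonical LR(0) collection (I0 = CLOSURE({[Y' → . Y]}), then GOTO on every symbol after a dot until no new states appear). It has 11 states:
  I0: { [Y → . c X], [Y' → . Y] }  — shift
  I1: { [Y' → Y .] }  — accept
  I2: { [X → . +], [X → . c C], [X → . c c C], [Y → c . X] }  — shift
  I3: { [X → + .] }  — reduce
  I4: { [Y → c X .] }  — reduce
  I5: { [C → . , +], [C → .], [X → c . C], [X → c . c C] }  — shift, reduce
  I6: { [C → , . +] }  — shift
  I7: { [X → c C .] }  — reduce
  I8: { [C → . , +], [C → .], [X → c c . C] }  — shift, reduce
  I9: { [X → c c C .] }  — reduce
  I10: { [C → , + .] }  — reduce

No state contains more than one complete item.

Answer: No reduce-reduce conflicts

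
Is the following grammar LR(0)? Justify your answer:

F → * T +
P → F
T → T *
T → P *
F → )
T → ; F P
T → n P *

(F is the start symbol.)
A grammar is LR(0) if no state in the canonical LR(0) collection has:
  - both a shift item (dot before a terminal) and a complete item (shift-reduce conflict), or
  - two or more complete items (reduce-reduce conflict; the accept item [F' → F .] counts as a complete item here).

Augment with F' → F and build the canonical LR(0) collection (I0 = CLOSURE({[F' → . F]}), then GOTO on every symbol after a dot until no new states appear). It has 16 states:
  I0: { [F → . )], [F → . * T +], [F' → . F] }  — shift
  I1: { [F → ) .] }  — reduce
  I2: { [F → * . T +], [F → . )], [F → . * T +], [P → . F], [T → . ; F P], [T → . P *], [T → . T *], [T → . n P *] }  — shift
  I3: { [F' → F .] }  — accept
  I4: { [F → . )], [F → . * T +], [T → ; . F P] }  — shift
  I5: { [P → F .] }  — reduce
  I6: { [T → P . *] }  — shift
  I7: { [F → * T . +], [T → T . *] }  — shift
  I8: { [F → . )], [F → . * T +], [P → . F], [T → n . P *] }  — shift
  I9: { [T → n P . *] }  — shift
  I10: { [T → n P * .] }  — reduce
  I11: { [T → T * .] }  — reduce
  I12: { [F → * T + .] }  — reduce
  I13: { [T → P * .] }  — reduce
  I14: { [F → . )], [F → . * T +], [P → . F], [T → ; F . P] }  — shift
  I15: { [T → ; F P .] }  — reduce

Every state is either a pure shift/goto state or contains exactly one complete item and nothing to shift — no conflicts. The grammar is LR(0).

Answer: Yes, the grammar is LR(0)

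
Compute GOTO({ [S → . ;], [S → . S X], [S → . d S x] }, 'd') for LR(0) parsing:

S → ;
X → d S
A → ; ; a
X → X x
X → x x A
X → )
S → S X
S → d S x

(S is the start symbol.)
GOTO(I, 'd') = CLOSURE({ [A → αX.β] : [A → α.Xβ] ∈ I, X = 'd' })

Items with dot before 'd', with the dot advanced:
  [S → . d S x] → [S → d . S x]
Closure of the advanced items:
  [S → d . S x] has the dot before S: add [S → . ;], [S → . S X], [S → . d S x]

GOTO = { [S → . ;], [S → . S X], [S → . d S x], [S → d . S x] }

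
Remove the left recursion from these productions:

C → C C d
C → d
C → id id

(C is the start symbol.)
C → d C'
C → id id C'
C' → C d C'
C' → ε

C is directly left-recursive. The standard transformation for
  A → A α₁ | ... | A α_m | β₁ | ... | β_n
is
  A  → β₁ A' | ... | β_n A'
  A' → α₁ A' | ... | α_m A' | ε

C → d becomes C → d C'
C → id id becomes C → id id C'
C → C C d becomes C' → C d C'
Add C' → ε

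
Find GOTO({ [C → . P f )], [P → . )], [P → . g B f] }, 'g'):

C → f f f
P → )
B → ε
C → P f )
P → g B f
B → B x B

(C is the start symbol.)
{ [B → . B x B], [B → .], [P → g . B f] }

GOTO(I, 'g') = CLOSURE({ [A → αX.β] : [A → α.Xβ] ∈ I, X = 'g' })

Items with dot before 'g', with the dot advanced:
  [P → . g B f] → [P → g . B f]
Closure of the advanced items:
  [P → g . B f] has the dot before B: add [B → .], [B → . B x B]

GOTO = { [B → . B x B], [B → .], [P → g . B f] }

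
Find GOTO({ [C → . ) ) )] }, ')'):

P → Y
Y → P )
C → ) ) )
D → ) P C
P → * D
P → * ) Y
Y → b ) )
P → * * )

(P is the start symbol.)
{ [C → ) . ) )] }

GOTO(I, ')') = CLOSURE({ [A → αX.β] : [A → α.Xβ] ∈ I, X = ')' })

Items with dot before ')', with the dot advanced:
  [C → . ) ) )] → [C → ) . ) )]
Closure adds nothing (no advanced item has the dot before a non-terminal).

GOTO = { [C → ) . ) )] }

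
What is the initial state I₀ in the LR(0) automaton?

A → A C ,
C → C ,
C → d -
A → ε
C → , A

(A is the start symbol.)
{ [A → . A C ,], [A → .], [A' → . A] }

First, augment the grammar with A' → A
I₀ = CLOSURE({ [A' → . A] }):
  [A' → . A] has the dot before A: add [A → . A C ,], [A → .]
No further items can be added.

I₀ = { [A → . A C ,], [A → .], [A' → . A] }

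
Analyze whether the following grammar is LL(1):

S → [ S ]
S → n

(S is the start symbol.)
Yes, the grammar is LL(1).

A grammar is LL(1) if for each non-terminal N with multiple productions, the predict sets of those productions are pairwise disjoint, where PREDICT(N → α) = (FIRST(α) \ {ε}) ∪ (FOLLOW(N) if α ⇒* ε).

For S:
  PREDICT(S → '[' S ']') = { '[' }
  PREDICT(S → n) = { 'n' }

All predict sets are disjoint. The grammar IS LL(1).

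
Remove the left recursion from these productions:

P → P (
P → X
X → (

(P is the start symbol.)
P → X P'
P' → ( P'
P' → ε
X → (

P is directly left-recursive. The standard transformation for
  A → A α₁ | ... | A α_m | β₁ | ... | β_n
is
  A  → β₁ A' | ... | β_n A'
  A' → α₁ A' | ... | α_m A' | ε

P → X becomes P → X P'
P → P ( becomes P' → ( P'
Add P' → ε

Productions for other non-terminals are unchanged:
  X → (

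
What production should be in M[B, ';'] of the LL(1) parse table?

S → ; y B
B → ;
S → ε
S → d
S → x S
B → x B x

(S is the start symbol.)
B → ;

To find M[B, ';'], we find productions for B where ';' is in the predict set (PREDICT(N → α) = (FIRST(α) \ {ε}) ∪ (FOLLOW(N) if α ⇒* ε)).

B → ;: PREDICT = { ';' }
  ';' is in predict set, so this production goes in M[B, ';']
B → x B x: PREDICT = { 'x' }

M[B, ';'] = B → ;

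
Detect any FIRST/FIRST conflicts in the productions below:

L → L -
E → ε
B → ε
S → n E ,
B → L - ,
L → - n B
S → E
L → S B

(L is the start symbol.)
A FIRST/FIRST conflict occurs when two productions N → α and N → β for the same non-terminal have FIRST(α) ∩ FIRST(β) ≠ ∅ (with ε ∈ FIRST of a nullable right-hand side, so two nullable alternatives also conflict).

FIRST sets of the non-terminals at (or reachable through a nullable prefix from) the front of some alternative:
  FIRST(L) = { '-', 'n', ε }
  FIRST(S) = { 'n', ε }
  FIRST(B) = { '-', 'n', ε }
  FIRST(E) = { ε }

Productions for L:
  L → L -: FIRST = { '-', 'n' }
  L → - n B: FIRST = { '-' }
  L → S B: FIRST = { '-', 'n', ε }
Productions for B:
  B → ε: FIRST = { ε }
  B → L - ,: FIRST = { '-', 'n' }
Productions for S:
  S → n E ,: FIRST = { 'n' }
  S → E: FIRST = { ε }
E has only one production, so no FIRST/FIRST conflict is possible there.

Conflict for L: L → L - and L → - n B
  Overlap: { '-' }
Conflict for L: L → L - and L → S B
  Overlap: { '-', 'n' }
Conflict for L: L → - n B and L → S B
  Overlap: { '-' }

Answer: Yes. L → L '-' / L → '-' n B on { '-' }; L → L '-' / L → S B on { '-', 'n' }; L → '-' n B / L → S B on { '-' }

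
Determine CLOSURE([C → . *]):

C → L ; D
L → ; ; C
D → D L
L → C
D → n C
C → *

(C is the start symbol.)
{ [C → . *] }

To compute CLOSURE, for each item [A → α.Bβ] where B is a non-terminal, add [B → .γ] for all productions B → γ; repeat for the newly added items until nothing changes.

Start with: [C → . *]
The dot precedes the terminal '*', so nothing is added.

CLOSURE = { [C → . *] }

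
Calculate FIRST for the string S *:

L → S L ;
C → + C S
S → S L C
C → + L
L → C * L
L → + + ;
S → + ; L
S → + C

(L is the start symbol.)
FIRST sets of the non-terminals involved (from the grammar, by fixed-point iteration):
  FIRST(S) = { '+' }

To compute FIRST(S *), process the symbols left to right:
Symbol S is a non-terminal. Add FIRST(S) \ {ε} = { '+' }
S is not nullable (ε ∉ FIRST(S)), so stop here.
FIRST(S *) = { '+' }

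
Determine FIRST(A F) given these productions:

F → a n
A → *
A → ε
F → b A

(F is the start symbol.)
{ '*', 'a', 'b' }

FIRST sets of the non-terminals involved (from the grammar, by fixed-point iteration):
  FIRST(A) = { '*', ε }
  FIRST(F) = { 'a', 'b' }

To compute FIRST(A F), process the symbols left to right:
Symbol A is a non-terminal. Add FIRST(A) \ {ε} = { '*' }
A is nullable (ε ∈ FIRST(A)), continue to the next symbol.
Symbol F is a non-terminal. Add FIRST(F) \ {ε} = { 'a', 'b' }
F is not nullable (ε ∉ FIRST(F)), so stop here.
FIRST(A F) = { '*', 'a', 'b' }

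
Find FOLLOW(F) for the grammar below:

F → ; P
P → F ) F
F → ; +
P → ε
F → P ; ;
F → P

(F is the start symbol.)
{ $, ')', ';' }

To compute FOLLOW(F), find every occurrence of F on a right-hand side N → α F β: add FIRST(β) \ {ε}, and if β is empty or nullable also add FOLLOW(N). Iterate to a fixed point.

F is the start symbol, so $ ∈ FOLLOW(F).
In P → F ) F: F is followed by ')' F, add FIRST(')' F) \ {ε} = { ')' }
In P → F ) F: F is at the end, add FOLLOW(P)

The FOLLOW sets referred to above (computed the same way, to a fixed point):
  FOLLOW(P) = { $, ')', ';' }

Taking the union: FOLLOW(F) = { $, ')', ';' }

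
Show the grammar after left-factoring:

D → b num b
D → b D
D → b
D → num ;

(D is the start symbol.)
D → b D'
D' → num b
D' → D
D' → ε
D → num ;

Left-factoring transforms A → αβ₁ | αβ₂ into A → αA' and A' → β₁ | β₂
(α is the longest common prefix among the alternatives). Repeat until
no nonterminal has two alternatives with a common prefix.

Round 1: D has alternatives sharing prefix 'b'. Introduce D': D → b D'
  Add: D' → num b
  Add: D' → D
  Add: D' → ε

No remaining common prefixes — done.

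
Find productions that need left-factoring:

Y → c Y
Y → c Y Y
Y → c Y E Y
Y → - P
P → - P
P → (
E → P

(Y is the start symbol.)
Yes, Y has productions with common prefix 'c Y'

Left-factoring is needed when two productions for the same non-terminal
share a common prefix on the right-hand side.

Productions for Y:
  Y → c Y
  Y → c Y Y
  Y → c Y E Y
  Y → - P
Productions for P:
  P → - P
  P → (

Found common prefix 'c Y' in productions for Y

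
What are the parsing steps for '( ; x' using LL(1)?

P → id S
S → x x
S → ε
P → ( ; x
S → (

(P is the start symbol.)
LL(1) parsing maintains a stack (initially the start symbol over $) and the input. At each step: if the stack top is a terminal, match it against the current input token; if it is a non-terminal N, replace it with the RHS of M[N, lookahead] (the unique production whose predict set contains the lookahead).

Stack is shown with the top on the left.

Stack    Input    Action
------------------------
P $      ( ; x $  output P → ( ; x
( ; x $  ( ; x $  match '('
; x $    ; x $    match ';'
x $      x $      match 'x'
$        $        accept

The string is accepted.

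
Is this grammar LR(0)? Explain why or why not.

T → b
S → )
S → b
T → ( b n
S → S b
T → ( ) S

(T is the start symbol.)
Augment with T' → T and build the canonical LR(0) collection (I0 = CLOSURE({[T' → . T]}), then GOTO on every symbol after a dot until no new states appear). It has 11 states:
  I0: { [T → . ( ) S], [T → . ( b n], [T → . b], [T' → . T] }  — shift
  I1: { [T → ( . ) S], [T → ( . b n] }  — shift
  I2: { [T' → T .] }  — accept
  I3: { [T → b .] }  — reduce
  I4: { [S → . )], [S → . S b], [S → . b], [T → ( ) . S] }  — shift
  I5: { [T → ( b . n] }  — shift
  I6: { [T → ( b n .] }  — reduce
  I7: { [S → ) .] }  — reduce
  I8: { [S → S . b], [T → ( ) S .] }  — shift, reduce
  I9: { [S → b .] }  — reduce
  I10: { [S → S b .] }  — reduce

Conflict in state I8:
  Shift-reduce conflict between [T → ( ) S .] and [S → S . b]
So the grammar is NOT LR(0).

Answer: No. Shift-reduce conflict between [T → ( ) S .] and [S → S . b]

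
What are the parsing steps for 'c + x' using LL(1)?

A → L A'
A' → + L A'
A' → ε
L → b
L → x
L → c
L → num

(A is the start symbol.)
LL(1) parsing maintains a stack (initially the start symbol over $) and the input. At each step: if the stack top is a terminal, match it against the current input token; if it is a non-terminal N, replace it with the RHS of M[N, lookahead] (the unique production whose predict set contains the lookahead).

Stack is shown with the top on the left.

Stack     Input    Action
-------------------------
A $       c + x $  output A → L A'
L A' $    c + x $  output L → c
c A' $    c + x $  match 'c'
A' $      + x $    output A' → + L A'
+ L A' $  + x $    match '+'
L A' $    x $      output L → x
x A' $    x $      match 'x'
A' $      $        output A' → ε
$         $        accept

The string is accepted.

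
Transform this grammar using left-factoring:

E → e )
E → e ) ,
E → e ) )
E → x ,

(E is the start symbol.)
E → e ) E'
E' → ε
E' → ,
E' → )
E → x ,

Left-factoring transforms A → αβ₁ | αβ₂ into A → αA' and A' → β₁ | β₂
(α is the longest common prefix among the alternatives). Repeat until
no nonterminal has two alternatives with a common prefix.

Round 1: E has alternatives sharing prefix 'e )'. Introduce E': E → e ) E'
  Add: E' → ε
  Add: E' → ,
  Add: E' → )

No remaining common prefixes — done.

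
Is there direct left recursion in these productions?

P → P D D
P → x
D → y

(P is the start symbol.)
P → P D D: LEFT RECURSIVE (starts with P)
P → x: starts with x
D → y: starts with y

The grammar has direct left recursion on: P.

Answer: Yes, P is left-recursive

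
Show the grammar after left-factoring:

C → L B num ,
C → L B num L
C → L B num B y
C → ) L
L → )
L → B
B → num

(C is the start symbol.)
C → L B num C'
C' → ,
C' → L
C' → B y
C → ) L
L → )
L → B
B → num

Left-factoring transforms A → αβ₁ | αβ₂ into A → αA' and A' → β₁ | β₂
(α is the longest common prefix among the alternatives). Repeat until
no nonterminal has two alternatives with a common prefix.

Round 1: C has alternatives sharing prefix 'L B num'. Introduce C': C → L B num C'
  Add: C' → ,
  Add: C' → L
  Add: C' → B y

No remaining common prefixes — done.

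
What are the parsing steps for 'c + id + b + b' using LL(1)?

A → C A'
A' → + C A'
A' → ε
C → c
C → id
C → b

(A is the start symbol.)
Stack is shown with the top on the left.

Stack     Input             Action
----------------------------------
A $       c + id + b + b $  output A → C A'
C A' $    c + id + b + b $  output C → c
c A' $    c + id + b + b $  match 'c'
A' $      + id + b + b $    output A' → + C A'
+ C A' $  + id + b + b $    match '+'
C A' $    id + b + b $      output C → id
id A' $   id + b + b $      match 'id'
A' $      + b + b $         output A' → + C A'
+ C A' $  + b + b $         match '+'
C A' $    b + b $           output C → b
b A' $    b + b $           match 'b'
A' $      + b $             output A' → + C A'
+ C A' $  + b $             match '+'
C A' $    b $               output C → b
b A' $    b $               match 'b'
A' $      $                 output A' → ε
$         $                 accept

The string is accepted.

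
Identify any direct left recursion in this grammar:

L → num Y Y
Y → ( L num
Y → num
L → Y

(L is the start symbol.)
No direct left recursion

Direct left recursion occurs when N → N α for some non-terminal N (the right-hand side begins with the left-hand side itself).

L → num Y Y: starts with num
Y → ( L num: starts with '('
Y → num: starts with num
L → Y: starts with Y

No direct left recursion found.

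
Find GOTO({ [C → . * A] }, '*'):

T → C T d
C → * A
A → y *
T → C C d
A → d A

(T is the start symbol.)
{ [A → . d A], [A → . y *], [C → * . A] }

GOTO(I, '*') = CLOSURE({ [A → αX.β] : [A → α.Xβ] ∈ I, X = '*' })

Items with dot before '*', with the dot advanced:
  [C → . * A] → [C → * . A]
Closure of the advanced items:
  [C → * . A] has the dot before A: add [A → . y *], [A → . d A]

GOTO = { [A → . d A], [A → . y *], [C → * . A] }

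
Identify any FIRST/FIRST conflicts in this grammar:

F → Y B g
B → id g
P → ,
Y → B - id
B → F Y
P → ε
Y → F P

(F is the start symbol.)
FIRST sets of the non-terminals at (or reachable through a nullable prefix from) the front of some alternative:
  FIRST(F) = { 'id' }
  FIRST(B) = { 'id' }

Productions for B:
  B → id g: FIRST = { 'id' }
  B → F Y: FIRST = { 'id' }
Productions for P:
  P → ,: FIRST = { ',' }
  P → ε: FIRST = { ε }
Productions for Y:
  Y → B - id: FIRST = { 'id' }
  Y → F P: FIRST = { 'id' }
F has only one production, so no FIRST/FIRST conflict is possible there.

Conflict for B: B → id g and B → F Y
  Overlap: { 'id' }
Conflict for Y: Y → B - id and Y → F P
  Overlap: { 'id' }

Answer: Yes. B → id g / B → F Y on { 'id' }; Y → B '-' id / Y → F P on { 'id' }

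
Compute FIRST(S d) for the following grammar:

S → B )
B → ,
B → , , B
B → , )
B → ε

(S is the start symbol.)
FIRST sets of the non-terminals involved (from the grammar, by fixed-point iteration):
  FIRST(S) = { ')', ',' }

To compute FIRST(S d), process the symbols left to right:
Symbol S is a non-terminal. Add FIRST(S) \ {ε} = { ')', ',' }
S is not nullable (ε ∉ FIRST(S)), so stop here.
FIRST(S d) = { ')', ',' }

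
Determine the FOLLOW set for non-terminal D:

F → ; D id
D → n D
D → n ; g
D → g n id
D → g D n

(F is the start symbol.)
In F → ; D id: D is followed by id, add FIRST(id) \ {ε} = { 'id' }
In D → n D: D is at the end; this adds FOLLOW(D) to itself — nothing new
In D → g D n: D is followed by n, add FIRST(n) \ {ε} = { 'n' }

Taking the union: FOLLOW(D) = { 'id', 'n' }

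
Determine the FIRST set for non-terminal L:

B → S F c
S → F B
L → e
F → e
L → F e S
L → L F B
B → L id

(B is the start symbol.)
{ 'e' }

FIRST sets of the other non-terminals involved (by the same procedure, iterated to a fixed point):
  FIRST(F) = { 'e' }

From L → e:
  - e is a terminal: add 'e' and stop
From L → F e S:
  - F is a non-terminal: add FIRST(F) \ {ε} = { 'e' }
    F is not nullable, so stop
From L → L F B:
  - L is the symbol being defined: contributes nothing new
    L is not nullable, so stop

Collecting: FIRST(L) = { 'e' }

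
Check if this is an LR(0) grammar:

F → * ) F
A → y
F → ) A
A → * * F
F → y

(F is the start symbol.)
Yes, the grammar is LR(0)

A grammar is LR(0) if no state in the canonical LR(0) collection has:
  - both a shift item (dot before a terminal) and a complete item (shift-reduce conflict), or
  - two or more complete items (reduce-reduce conflict; the accept item [F' → F .] counts as a complete item here).

Augment with F' → F and build the canonical LR(0) collection (I0 = CLOSURE({[F' → . F]}), then GOTO on every symbol after a dot until no new states appear). It has 12 states:
  I0: { [F → . ) A], [F → . * ) F], [F → . y], [F' → . F] }  — shift
  I1: { [A → . * * F], [A → . y], [F → ) . A] }  — shift
  I2: { [F → * . ) F] }  — shift
  I3: { [F' → F .] }  — accept
  I4: { [F → y .] }  — reduce
  I5: { [F → * ) . F], [F → . ) A], [F → . * ) F], [F → . y] }  — shift
  I6: { [F → * ) F .] }  — reduce
  I7: { [A → * . * F] }  — shift
  I8: { [F → ) A .] }  — reduce
  I9: { [A → y .] }  — reduce
  I10: { [A → * * . F], [F → . ) A], [F → . * ) F], [F → . y] }  — shift
  I11: { [A → * * F .] }  — reduce

Every state is either a pure shift/goto state or contains exactly one complete item and nothing to shift — no conflicts. The grammar is LR(0).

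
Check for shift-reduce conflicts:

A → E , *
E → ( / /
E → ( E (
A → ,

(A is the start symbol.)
A shift-reduce conflict occurs when an LR(0) state has both:
  - a complete (reduce) item [A → α .] (dot at the end), and
  - a shift item [B → β . c γ] (dot before a terminal).

Augment with A' → A and build the canonical LR(0) collection (I0 = CLOSURE({[A' → . A]}), then GOTO on every symbol after a dot until no new states appear). It has 11 states:
  I0: { [A → . ,], [A → . E , *], [A' → . A], [E → . ( / /], [E → . ( E (] }  — shift
  I1: { [E → ( . / /], [E → ( . E (], [E → . ( / /], [E → . ( E (] }  — shift
  I2: { [A → , .] }  — reduce
  I3: { [A' → A .] }  — accept
  I4: { [A → E . , *] }  — shift
  I5: { [A → E , . *] }  — shift
  I6: { [A → E , * .] }  — reduce
  I7: { [E → ( / . /] }  — shift
  I8: { [E → ( E . (] }  — shift
  I9: { [E → ( E ( .] }  — reduce
  I10: { [E → ( / / .] }  — reduce

No state contains both a complete item and a shift item.

Answer: No shift-reduce conflicts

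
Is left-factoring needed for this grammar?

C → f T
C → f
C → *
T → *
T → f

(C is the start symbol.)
Left-factoring is needed when two productions for the same non-terminal
share a common prefix on the right-hand side.

Productions for C:
  C → f T
  C → f
  C → *
Productions for T:
  T → *
  T → f

Found common prefix 'f' in productions for C

Answer: Yes, C has productions with common prefix 'f'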